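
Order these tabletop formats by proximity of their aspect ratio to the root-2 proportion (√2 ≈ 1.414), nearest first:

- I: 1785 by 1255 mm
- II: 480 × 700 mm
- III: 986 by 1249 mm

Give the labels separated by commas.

I, II, III

I: 1785/1255 ≈ 1.422 → |1.422 − 1.414| = 0.008
II: 700/480 ≈ 1.458 → |1.458 − 1.414| = 0.044
III: 1249/986 ≈ 1.267 → |1.267 − 1.414| = 0.147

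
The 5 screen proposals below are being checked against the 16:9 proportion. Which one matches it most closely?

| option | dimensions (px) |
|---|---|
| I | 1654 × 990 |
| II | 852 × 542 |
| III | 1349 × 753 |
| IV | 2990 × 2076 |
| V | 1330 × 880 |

Target 16:9 ≈ 1.778.
I: 1.671 (Δ0.107)  II: 1.572 (Δ0.206)  III: 1.792 (Δ0.014)  IV: 1.440 (Δ0.338)  V: 1.511 (Δ0.267)

III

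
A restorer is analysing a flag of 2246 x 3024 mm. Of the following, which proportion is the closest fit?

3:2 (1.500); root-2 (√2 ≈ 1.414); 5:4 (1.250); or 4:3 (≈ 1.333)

4:3

3024/2246 ≈ 1.346. Nearest candidates are 4:3 (1.333, off by 0.013) and root-2 (1.414, off by 0.068).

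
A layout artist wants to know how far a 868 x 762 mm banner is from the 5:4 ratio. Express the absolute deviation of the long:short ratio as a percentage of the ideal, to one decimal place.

8.9%

Ratio = 868 / 762 ≈ 1.1391.
Ideal 5:4 = 1.2500. |1.1391 − 1.2500| / 1.2500 ≈ 8.87% → 8.9%.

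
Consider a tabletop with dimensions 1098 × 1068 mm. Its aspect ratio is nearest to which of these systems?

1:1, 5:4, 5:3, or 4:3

1098/1068 ≈ 1.028. Nearest candidates are 1:1 (1.000, off by 0.028) and 5:4 (1.250, off by 0.222).

1:1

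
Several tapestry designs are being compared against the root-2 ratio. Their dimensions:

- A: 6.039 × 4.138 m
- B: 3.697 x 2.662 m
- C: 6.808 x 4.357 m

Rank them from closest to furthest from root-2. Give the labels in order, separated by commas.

B, A, C

Ratios: A = 6.039 / 4.138 ≈ 1.459; B = 3.697 / 2.662 ≈ 1.389; C = 6.808 / 4.357 ≈ 1.563.
|Δ from 1.414|: A 0.045; B 0.025; C 0.149.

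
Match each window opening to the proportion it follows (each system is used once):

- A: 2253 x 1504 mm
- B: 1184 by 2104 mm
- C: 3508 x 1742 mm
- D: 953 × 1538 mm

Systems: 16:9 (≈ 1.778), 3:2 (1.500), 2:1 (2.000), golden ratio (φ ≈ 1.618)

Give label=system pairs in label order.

A = 2253/1504 ≈ 1.498 → 3:2 (1.500)
B = 2104/1184 ≈ 1.777 → 16:9 (1.778)
C = 3508/1742 ≈ 2.014 → 2:1 (2.000)
D = 1538/953 ≈ 1.614 → golden ratio (1.618)

A=3:2, B=16:9, C=2:1, D=golden ratio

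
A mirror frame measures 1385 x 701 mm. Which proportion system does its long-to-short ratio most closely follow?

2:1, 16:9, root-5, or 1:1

2:1

1385/701 ≈ 1.976. Nearest candidates are 2:1 (2.000, off by 0.024) and 16:9 (1.778, off by 0.198).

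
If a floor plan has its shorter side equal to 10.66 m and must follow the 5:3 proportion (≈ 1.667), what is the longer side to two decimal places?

17.77 m

5:3 ≈ 1.66667.
Longer side = 10.66 × 1.66667 ≈ 17.7667 → 17.77 m.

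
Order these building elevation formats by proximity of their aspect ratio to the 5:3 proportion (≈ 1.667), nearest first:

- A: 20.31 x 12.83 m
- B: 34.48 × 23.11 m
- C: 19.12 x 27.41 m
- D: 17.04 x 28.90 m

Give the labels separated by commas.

D, A, B, C

A: 20.31/12.83 ≈ 1.583 → |1.583 − 1.667| = 0.084
B: 34.48/23.11 ≈ 1.492 → |1.492 − 1.667| = 0.175
C: 27.41/19.12 ≈ 1.434 → |1.434 − 1.667| = 0.233
D: 28.90/17.04 ≈ 1.696 → |1.696 − 1.667| = 0.029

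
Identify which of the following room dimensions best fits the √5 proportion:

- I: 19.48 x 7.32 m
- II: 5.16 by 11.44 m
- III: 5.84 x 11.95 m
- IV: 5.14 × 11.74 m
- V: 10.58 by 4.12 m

II

Target root-5 ≈ 2.236.
I: 2.661 (Δ0.425)  II: 2.217 (Δ0.019)  III: 2.046 (Δ0.190)  IV: 2.284 (Δ0.048)  V: 2.568 (Δ0.332)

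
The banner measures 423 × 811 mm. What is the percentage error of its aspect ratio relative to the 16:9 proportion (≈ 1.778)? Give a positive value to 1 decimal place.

Ratio = 811 / 423 ≈ 1.9173.
Ideal 16:9 ≈ 1.7778. |1.9173 − 1.7778| / 1.7778 ≈ 7.85% → 7.8%.

7.8%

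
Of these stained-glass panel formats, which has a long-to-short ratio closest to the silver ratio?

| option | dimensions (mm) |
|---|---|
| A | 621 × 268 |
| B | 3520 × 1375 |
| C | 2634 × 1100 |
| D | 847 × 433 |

C

Ratios (long/short): A ≈ 2.317; B ≈ 2.560; C ≈ 2.395; D ≈ 1.956.
silver ratio ≈ 2.414; option C is nearest (Δ 0.019).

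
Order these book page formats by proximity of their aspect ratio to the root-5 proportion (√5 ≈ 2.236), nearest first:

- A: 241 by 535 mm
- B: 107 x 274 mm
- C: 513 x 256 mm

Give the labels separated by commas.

A, C, B

A: 535/241 ≈ 2.220 → |2.220 − 2.236| = 0.016
B: 274/107 ≈ 2.561 → |2.561 − 2.236| = 0.325
C: 513/256 ≈ 2.004 → |2.004 − 2.236| = 0.232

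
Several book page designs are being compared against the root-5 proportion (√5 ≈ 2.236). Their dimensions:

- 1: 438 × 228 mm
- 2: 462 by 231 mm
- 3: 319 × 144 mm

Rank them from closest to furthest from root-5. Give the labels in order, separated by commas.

3, 2, 1

Ratios: 1 = 438 / 228 ≈ 1.921; 2 = 462 / 231 ≈ 2.000; 3 = 319 / 144 ≈ 2.215.
|Δ from 2.236|: 1 0.315; 2 0.236; 3 0.021.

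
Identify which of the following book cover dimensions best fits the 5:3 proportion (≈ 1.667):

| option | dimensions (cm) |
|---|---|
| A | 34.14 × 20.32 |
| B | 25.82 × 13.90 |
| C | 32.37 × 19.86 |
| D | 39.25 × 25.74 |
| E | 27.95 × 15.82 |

A

Target 5:3 ≈ 1.667.
A: 1.680 (Δ0.013)  B: 1.858 (Δ0.191)  C: 1.630 (Δ0.037)  D: 1.525 (Δ0.142)  E: 1.767 (Δ0.100)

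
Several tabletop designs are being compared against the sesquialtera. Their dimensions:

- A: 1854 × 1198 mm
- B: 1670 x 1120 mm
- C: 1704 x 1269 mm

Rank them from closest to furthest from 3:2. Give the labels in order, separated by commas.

A: 1854/1198 ≈ 1.548 → |1.548 − 1.500| = 0.048
B: 1670/1120 ≈ 1.491 → |1.491 − 1.500| = 0.009
C: 1704/1269 ≈ 1.343 → |1.343 − 1.500| = 0.157

B, A, C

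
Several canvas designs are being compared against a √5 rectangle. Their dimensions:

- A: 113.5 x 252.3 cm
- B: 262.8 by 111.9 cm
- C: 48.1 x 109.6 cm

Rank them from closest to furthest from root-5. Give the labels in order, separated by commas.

A, C, B

A: 252.3/113.5 ≈ 2.223 → |2.223 − 2.236| = 0.013
B: 262.8/111.9 ≈ 2.349 → |2.349 − 2.236| = 0.113
C: 109.6/48.1 ≈ 2.279 → |2.279 − 2.236| = 0.043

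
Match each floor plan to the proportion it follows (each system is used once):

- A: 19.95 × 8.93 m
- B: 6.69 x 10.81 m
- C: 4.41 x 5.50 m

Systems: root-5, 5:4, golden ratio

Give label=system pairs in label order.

Ratios: A ≈ 2.234; B ≈ 1.616; C ≈ 1.247.
Targets: root-5 ≈ 2.236; 5:4 ≈ 1.250; golden ratio ≈ 1.618.

A=root-5, B=golden ratio, C=5:4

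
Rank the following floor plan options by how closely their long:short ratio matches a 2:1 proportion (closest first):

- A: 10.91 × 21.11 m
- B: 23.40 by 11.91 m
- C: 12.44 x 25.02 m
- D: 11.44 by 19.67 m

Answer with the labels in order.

C, B, A, D

A: 21.11/10.91 ≈ 1.935 → |1.935 − 2.000| = 0.065
B: 23.40/11.91 ≈ 1.965 → |1.965 − 2.000| = 0.035
C: 25.02/12.44 ≈ 2.011 → |2.011 − 2.000| = 0.011
D: 19.67/11.44 ≈ 1.719 → |1.719 − 2.000| = 0.281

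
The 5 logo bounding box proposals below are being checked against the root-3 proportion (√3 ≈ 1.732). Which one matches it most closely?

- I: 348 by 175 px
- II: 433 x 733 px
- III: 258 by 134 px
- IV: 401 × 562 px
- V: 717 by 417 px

V

Target root-3 ≈ 1.732.
I: 1.989 (Δ0.257)  II: 1.693 (Δ0.039)  III: 1.925 (Δ0.193)  IV: 1.401 (Δ0.331)  V: 1.719 (Δ0.013)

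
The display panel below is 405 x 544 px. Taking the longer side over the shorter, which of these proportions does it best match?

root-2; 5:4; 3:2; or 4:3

Ratio = 544 / 405 ≈ 1.343.
Distances: root-2 1.414 (Δ 0.071); 5:4 1.250 (Δ 0.093); 3:2 1.500 (Δ 0.157); 4:3 1.333 (Δ 0.010).

4:3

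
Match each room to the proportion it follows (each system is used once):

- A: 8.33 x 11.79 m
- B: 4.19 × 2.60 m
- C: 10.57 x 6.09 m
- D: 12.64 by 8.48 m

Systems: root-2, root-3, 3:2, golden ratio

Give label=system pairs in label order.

A = 11.79/8.33 ≈ 1.415 → root-2 (1.414)
B = 4.19/2.60 ≈ 1.612 → golden ratio (1.618)
C = 10.57/6.09 ≈ 1.736 → root-3 (1.732)
D = 12.64/8.48 ≈ 1.491 → 3:2 (1.500)

A=root-2, B=golden ratio, C=root-3, D=3:2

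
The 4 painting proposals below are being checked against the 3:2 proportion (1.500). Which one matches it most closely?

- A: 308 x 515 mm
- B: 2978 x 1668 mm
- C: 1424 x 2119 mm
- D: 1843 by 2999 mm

C

Target 3:2 ≈ 1.500.
A: 1.672 (Δ0.172)  B: 1.785 (Δ0.285)  C: 1.488 (Δ0.012)  D: 1.627 (Δ0.127)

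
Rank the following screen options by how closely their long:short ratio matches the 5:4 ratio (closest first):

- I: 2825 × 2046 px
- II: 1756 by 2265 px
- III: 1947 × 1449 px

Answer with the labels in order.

Ratios: I = 2825 / 2046 ≈ 1.381; II = 2265 / 1756 ≈ 1.290; III = 1947 / 1449 ≈ 1.344.
|Δ from 1.250|: I 0.131; II 0.040; III 0.094.

II, III, I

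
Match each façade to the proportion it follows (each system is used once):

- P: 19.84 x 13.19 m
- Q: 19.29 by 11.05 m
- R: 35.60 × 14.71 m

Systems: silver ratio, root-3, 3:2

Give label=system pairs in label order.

P = 19.84/13.19 ≈ 1.504 → 3:2 (1.500)
Q = 19.29/11.05 ≈ 1.746 → root-3 (1.732)
R = 35.60/14.71 ≈ 2.420 → silver ratio (2.414)

P=3:2, Q=root-3, R=silver ratio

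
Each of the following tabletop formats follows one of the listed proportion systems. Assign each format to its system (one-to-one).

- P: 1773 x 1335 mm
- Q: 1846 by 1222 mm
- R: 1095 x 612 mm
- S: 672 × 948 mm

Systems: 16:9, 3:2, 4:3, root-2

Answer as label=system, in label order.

P = 1773/1335 ≈ 1.328 → 4:3 (1.333)
Q = 1846/1222 ≈ 1.511 → 3:2 (1.500)
R = 1095/612 ≈ 1.789 → 16:9 (1.778)
S = 948/672 ≈ 1.411 → root-2 (1.414)

P=4:3, Q=3:2, R=16:9, S=root-2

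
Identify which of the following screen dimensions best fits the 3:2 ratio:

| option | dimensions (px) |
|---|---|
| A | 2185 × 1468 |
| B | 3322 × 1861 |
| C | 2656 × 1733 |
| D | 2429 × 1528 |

A

Target 3:2 ≈ 1.500.
A: 1.488 (Δ0.012)  B: 1.785 (Δ0.285)  C: 1.533 (Δ0.033)  D: 1.590 (Δ0.090)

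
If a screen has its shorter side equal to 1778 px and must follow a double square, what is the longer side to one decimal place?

2:1 = 2.00000.
Longer side = 1778 × 2.00000 ≈ 3556.000 → 3556.0 px.

3556.0 px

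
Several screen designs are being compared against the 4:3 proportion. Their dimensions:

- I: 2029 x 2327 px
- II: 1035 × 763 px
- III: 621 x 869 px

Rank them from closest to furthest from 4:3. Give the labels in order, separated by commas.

II, III, I

I: 2327/2029 ≈ 1.147 → |1.147 − 1.333| = 0.186
II: 1035/763 ≈ 1.356 → |1.356 − 1.333| = 0.023
III: 869/621 ≈ 1.399 → |1.399 − 1.333| = 0.066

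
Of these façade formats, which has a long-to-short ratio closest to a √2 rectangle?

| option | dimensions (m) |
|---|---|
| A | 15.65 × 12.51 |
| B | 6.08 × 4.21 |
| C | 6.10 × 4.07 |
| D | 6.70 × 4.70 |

D

Ratios (long/short): A ≈ 1.251; B ≈ 1.444; C ≈ 1.499; D ≈ 1.426.
root-2 ≈ 1.414; option D is nearest (Δ 0.012).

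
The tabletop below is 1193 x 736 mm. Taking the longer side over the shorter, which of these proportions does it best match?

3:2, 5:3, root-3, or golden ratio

1193/736 ≈ 1.621. Nearest candidates are golden ratio (1.618, off by 0.003) and 5:3 (1.667, off by 0.046).

golden ratio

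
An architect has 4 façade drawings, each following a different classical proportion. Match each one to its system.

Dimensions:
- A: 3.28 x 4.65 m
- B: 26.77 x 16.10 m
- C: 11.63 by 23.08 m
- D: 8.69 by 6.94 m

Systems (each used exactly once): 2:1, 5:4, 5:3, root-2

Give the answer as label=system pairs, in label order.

Ratios: A ≈ 1.418; B ≈ 1.663; C ≈ 1.985; D ≈ 1.252.
Targets: 2:1 ≈ 2.000; 5:4 ≈ 1.250; 5:3 ≈ 1.667; root-2 ≈ 1.414.

A=root-2, B=5:3, C=2:1, D=5:4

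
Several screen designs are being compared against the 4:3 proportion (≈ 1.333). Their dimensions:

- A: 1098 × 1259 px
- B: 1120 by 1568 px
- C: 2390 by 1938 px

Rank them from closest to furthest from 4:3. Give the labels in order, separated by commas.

B, C, A

A: 1259/1098 ≈ 1.147 → |1.147 − 1.333| = 0.186
B: 1568/1120 ≈ 1.400 → |1.400 − 1.333| = 0.067
C: 2390/1938 ≈ 1.233 → |1.233 − 1.333| = 0.100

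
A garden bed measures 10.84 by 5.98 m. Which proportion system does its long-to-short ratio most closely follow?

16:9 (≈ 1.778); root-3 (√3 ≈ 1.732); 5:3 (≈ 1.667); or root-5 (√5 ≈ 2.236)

16:9

10.84/5.98 ≈ 1.813. Nearest candidates are 16:9 (1.778, off by 0.035) and root-3 (1.732, off by 0.081).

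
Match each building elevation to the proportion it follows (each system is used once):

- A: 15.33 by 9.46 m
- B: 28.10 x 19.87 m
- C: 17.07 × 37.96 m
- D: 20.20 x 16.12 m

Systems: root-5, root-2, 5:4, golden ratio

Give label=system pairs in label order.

Ratios: A ≈ 1.621; B ≈ 1.414; C ≈ 2.224; D ≈ 1.253.
Targets: root-5 ≈ 2.236; root-2 ≈ 1.414; 5:4 ≈ 1.250; golden ratio ≈ 1.618.

A=golden ratio, B=root-2, C=root-5, D=5:4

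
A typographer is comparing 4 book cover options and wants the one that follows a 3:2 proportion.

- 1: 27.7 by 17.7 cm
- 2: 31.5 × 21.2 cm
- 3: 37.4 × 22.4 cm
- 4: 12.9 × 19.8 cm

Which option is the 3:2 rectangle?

2

Ratios (long/short): 1 ≈ 1.565; 2 ≈ 1.486; 3 ≈ 1.670; 4 ≈ 1.535.
3:2 ≈ 1.500; option 2 is nearest (Δ 0.014).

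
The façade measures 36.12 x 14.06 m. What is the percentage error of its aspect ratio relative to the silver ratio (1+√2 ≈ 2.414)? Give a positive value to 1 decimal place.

6.4%

Ratio = 36.12 / 14.06 ≈ 2.5690.
Ideal silver ratio ≈ 2.4142. |2.5690 − 2.4142| / 2.4142 ≈ 6.41% → 6.4%.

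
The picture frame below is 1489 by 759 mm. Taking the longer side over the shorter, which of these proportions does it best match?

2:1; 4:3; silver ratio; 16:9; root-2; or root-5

2:1

Ratio = 1489 / 759 ≈ 1.962.
Distances: 2:1 2.000 (Δ 0.038); 4:3 1.333 (Δ 0.629); silver ratio 2.414 (Δ 0.452); 16:9 1.778 (Δ 0.184); root-2 1.414 (Δ 0.548); root-5 2.236 (Δ 0.274).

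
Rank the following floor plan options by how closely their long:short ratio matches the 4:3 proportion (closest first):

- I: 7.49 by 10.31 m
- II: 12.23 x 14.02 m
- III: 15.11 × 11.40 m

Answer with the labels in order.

III, I, II

I: 10.31/7.49 ≈ 1.377 → |1.377 − 1.333| = 0.044
II: 14.02/12.23 ≈ 1.146 → |1.146 − 1.333| = 0.187
III: 15.11/11.40 ≈ 1.325 → |1.325 − 1.333| = 0.008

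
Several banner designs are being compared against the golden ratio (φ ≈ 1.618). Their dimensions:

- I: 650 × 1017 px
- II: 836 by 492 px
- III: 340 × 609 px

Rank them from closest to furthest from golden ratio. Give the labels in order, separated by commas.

Ratios: I = 1017 / 650 ≈ 1.565; II = 836 / 492 ≈ 1.699; III = 609 / 340 ≈ 1.791.
|Δ from 1.618|: I 0.053; II 0.081; III 0.173.

I, II, III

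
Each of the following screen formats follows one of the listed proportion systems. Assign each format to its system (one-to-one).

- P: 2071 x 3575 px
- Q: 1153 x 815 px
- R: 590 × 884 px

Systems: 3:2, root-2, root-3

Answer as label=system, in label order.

P=root-3, Q=root-2, R=3:2

P = 3575/2071 ≈ 1.726 → root-3 (1.732)
Q = 1153/815 ≈ 1.415 → root-2 (1.414)
R = 884/590 ≈ 1.498 → 3:2 (1.500)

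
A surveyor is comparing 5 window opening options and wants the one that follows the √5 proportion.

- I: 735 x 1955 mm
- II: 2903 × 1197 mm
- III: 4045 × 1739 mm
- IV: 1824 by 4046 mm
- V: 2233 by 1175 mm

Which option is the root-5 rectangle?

Ratios (long/short): I ≈ 2.660; II ≈ 2.425; III ≈ 2.326; IV ≈ 2.218; V ≈ 1.900.
root-5 ≈ 2.236; option IV is nearest (Δ 0.018).

IV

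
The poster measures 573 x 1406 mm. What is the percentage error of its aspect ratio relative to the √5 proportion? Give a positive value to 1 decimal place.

9.7%

Ratio = 1406 / 573 ≈ 2.4538.
Ideal root-5 ≈ 2.2361. |2.4538 − 2.2361| / 2.2361 ≈ 9.74% → 9.7%.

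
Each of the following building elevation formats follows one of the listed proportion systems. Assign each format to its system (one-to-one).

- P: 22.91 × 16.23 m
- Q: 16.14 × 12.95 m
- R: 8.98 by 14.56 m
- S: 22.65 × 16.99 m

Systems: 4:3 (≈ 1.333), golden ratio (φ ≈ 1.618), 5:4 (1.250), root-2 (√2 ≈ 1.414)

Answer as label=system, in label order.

P = 22.91/16.23 ≈ 1.412 → root-2 (1.414)
Q = 16.14/12.95 ≈ 1.246 → 5:4 (1.250)
R = 14.56/8.98 ≈ 1.621 → golden ratio (1.618)
S = 22.65/16.99 ≈ 1.333 → 4:3 (1.333)

P=root-2, Q=5:4, R=golden ratio, S=4:3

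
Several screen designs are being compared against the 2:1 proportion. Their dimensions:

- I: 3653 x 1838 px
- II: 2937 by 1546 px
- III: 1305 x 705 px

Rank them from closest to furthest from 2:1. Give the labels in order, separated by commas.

I: 3653/1838 ≈ 1.987 → |1.987 − 2.000| = 0.013
II: 2937/1546 ≈ 1.900 → |1.900 − 2.000| = 0.100
III: 1305/705 ≈ 1.851 → |1.851 − 2.000| = 0.149

I, II, III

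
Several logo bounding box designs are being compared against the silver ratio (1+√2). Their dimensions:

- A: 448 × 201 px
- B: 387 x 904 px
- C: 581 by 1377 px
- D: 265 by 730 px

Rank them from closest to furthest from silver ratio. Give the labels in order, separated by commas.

C, B, A, D

A: 448/201 ≈ 2.229 → |2.229 − 2.414| = 0.185
B: 904/387 ≈ 2.336 → |2.336 − 2.414| = 0.078
C: 1377/581 ≈ 2.370 → |2.370 − 2.414| = 0.044
D: 730/265 ≈ 2.755 → |2.755 − 2.414| = 0.341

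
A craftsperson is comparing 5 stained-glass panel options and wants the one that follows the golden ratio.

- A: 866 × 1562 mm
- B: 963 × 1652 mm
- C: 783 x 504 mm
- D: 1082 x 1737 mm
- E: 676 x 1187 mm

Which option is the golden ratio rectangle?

Ratios (long/short): A ≈ 1.804; B ≈ 1.715; C ≈ 1.554; D ≈ 1.605; E ≈ 1.756.
golden ratio ≈ 1.618; option D is nearest (Δ 0.013).

D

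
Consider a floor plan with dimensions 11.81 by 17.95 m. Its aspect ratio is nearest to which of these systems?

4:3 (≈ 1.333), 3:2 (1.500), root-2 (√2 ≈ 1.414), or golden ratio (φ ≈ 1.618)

17.95/11.81 ≈ 1.520. Nearest candidates are 3:2 (1.500, off by 0.020) and golden ratio (1.618, off by 0.098).

3:2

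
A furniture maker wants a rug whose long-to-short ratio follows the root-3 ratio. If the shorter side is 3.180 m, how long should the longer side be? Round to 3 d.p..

root-3 ≈ 1.73205.
Longer side = 3.180 × 1.73205 ≈ 5.50792 → 5.508 m.

5.508 m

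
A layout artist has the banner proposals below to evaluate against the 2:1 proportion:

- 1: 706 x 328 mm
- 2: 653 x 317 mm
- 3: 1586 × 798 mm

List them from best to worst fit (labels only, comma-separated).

3, 2, 1

Ratios: 1 = 706 / 328 ≈ 2.152; 2 = 653 / 317 ≈ 2.060; 3 = 1586 / 798 ≈ 1.987.
|Δ from 2.000|: 1 0.152; 2 0.060; 3 0.013.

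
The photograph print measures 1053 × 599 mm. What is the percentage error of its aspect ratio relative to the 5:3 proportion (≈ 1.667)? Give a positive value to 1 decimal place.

5.5%

Ratio = 1053 / 599 ≈ 1.7579.
Ideal 5:3 ≈ 1.6667. |1.7579 − 1.6667| / 1.6667 ≈ 5.47% → 5.5%.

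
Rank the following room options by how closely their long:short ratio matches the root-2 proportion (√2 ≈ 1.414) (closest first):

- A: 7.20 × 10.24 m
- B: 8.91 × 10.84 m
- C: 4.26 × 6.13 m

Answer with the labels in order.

A, C, B

Ratios: A = 10.24 / 7.20 ≈ 1.422; B = 10.84 / 8.91 ≈ 1.217; C = 6.13 / 4.26 ≈ 1.439.
|Δ from 1.414|: A 0.008; B 0.197; C 0.025.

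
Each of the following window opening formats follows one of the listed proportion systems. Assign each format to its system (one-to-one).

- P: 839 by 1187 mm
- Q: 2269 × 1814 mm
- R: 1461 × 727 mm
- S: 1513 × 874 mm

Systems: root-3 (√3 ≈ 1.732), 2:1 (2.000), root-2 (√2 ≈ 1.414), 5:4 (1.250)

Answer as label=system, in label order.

P=root-2, Q=5:4, R=2:1, S=root-3

P = 1187/839 ≈ 1.415 → root-2 (1.414)
Q = 2269/1814 ≈ 1.251 → 5:4 (1.250)
R = 1461/727 ≈ 2.010 → 2:1 (2.000)
S = 1513/874 ≈ 1.731 → root-3 (1.732)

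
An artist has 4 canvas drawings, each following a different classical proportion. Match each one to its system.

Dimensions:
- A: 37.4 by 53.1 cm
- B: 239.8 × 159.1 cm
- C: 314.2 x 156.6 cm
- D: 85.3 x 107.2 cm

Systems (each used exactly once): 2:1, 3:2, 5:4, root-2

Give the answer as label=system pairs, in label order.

Ratios: A ≈ 1.420; B ≈ 1.507; C ≈ 2.006; D ≈ 1.257.
Targets: 2:1 ≈ 2.000; 3:2 ≈ 1.500; 5:4 ≈ 1.250; root-2 ≈ 1.414.

A=root-2, B=3:2, C=2:1, D=5:4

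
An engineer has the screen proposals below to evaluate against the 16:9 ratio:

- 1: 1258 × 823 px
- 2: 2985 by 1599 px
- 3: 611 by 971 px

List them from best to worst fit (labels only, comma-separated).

Ratios: 1 = 1258 / 823 ≈ 1.529; 2 = 2985 / 1599 ≈ 1.867; 3 = 971 / 611 ≈ 1.589.
|Δ from 1.778|: 1 0.249; 2 0.089; 3 0.189.

2, 3, 1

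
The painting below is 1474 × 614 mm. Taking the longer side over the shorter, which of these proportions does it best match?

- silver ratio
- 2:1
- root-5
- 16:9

silver ratio

Ratio = 1474 / 614 ≈ 2.401.
Distances: silver ratio 2.414 (Δ 0.013); 2:1 2.000 (Δ 0.401); root-5 2.236 (Δ 0.165); 16:9 1.778 (Δ 0.623).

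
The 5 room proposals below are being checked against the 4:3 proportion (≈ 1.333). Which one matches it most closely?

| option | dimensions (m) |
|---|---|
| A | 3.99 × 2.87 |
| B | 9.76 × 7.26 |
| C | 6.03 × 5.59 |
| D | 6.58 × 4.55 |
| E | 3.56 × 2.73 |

B

Ratios (long/short): A ≈ 1.390; B ≈ 1.344; C ≈ 1.079; D ≈ 1.446; E ≈ 1.304.
4:3 ≈ 1.333; option B is nearest (Δ 0.011).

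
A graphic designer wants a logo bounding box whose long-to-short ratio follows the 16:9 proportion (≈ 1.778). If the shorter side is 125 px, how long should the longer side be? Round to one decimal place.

222.2 px

16:9 ≈ 1.77778.
Longer side = 125 × 1.77778 ≈ 222.222 → 222.2 px.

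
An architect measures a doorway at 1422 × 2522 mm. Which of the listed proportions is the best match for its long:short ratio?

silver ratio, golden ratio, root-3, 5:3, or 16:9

2522/1422 ≈ 1.774. Nearest candidates are 16:9 (1.778, off by 0.004) and root-3 (1.732, off by 0.042).

16:9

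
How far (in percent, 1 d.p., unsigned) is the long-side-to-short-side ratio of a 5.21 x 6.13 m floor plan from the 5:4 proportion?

5.9%

Ratio = 6.13 / 5.21 ≈ 1.1766.
Ideal 5:4 = 1.2500. |1.1766 − 1.2500| / 1.2500 ≈ 5.87% → 5.9%.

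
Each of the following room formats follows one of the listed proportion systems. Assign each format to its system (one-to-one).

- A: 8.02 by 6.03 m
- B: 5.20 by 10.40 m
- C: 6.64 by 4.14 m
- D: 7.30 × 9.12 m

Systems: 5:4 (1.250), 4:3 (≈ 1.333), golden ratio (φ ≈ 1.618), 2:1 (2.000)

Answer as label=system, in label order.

Ratios: A ≈ 1.330; B ≈ 2.000; C ≈ 1.604; D ≈ 1.249.
Targets: 5:4 ≈ 1.250; 4:3 ≈ 1.333; golden ratio ≈ 1.618; 2:1 ≈ 2.000.

A=4:3, B=2:1, C=golden ratio, D=5:4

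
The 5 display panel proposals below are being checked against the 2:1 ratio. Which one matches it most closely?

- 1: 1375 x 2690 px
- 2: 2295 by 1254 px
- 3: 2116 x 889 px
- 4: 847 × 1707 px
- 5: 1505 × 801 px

4

Target 2:1 ≈ 2.000.
1: 1.956 (Δ0.044)  2: 1.830 (Δ0.170)  3: 2.380 (Δ0.380)  4: 2.015 (Δ0.015)  5: 1.879 (Δ0.121)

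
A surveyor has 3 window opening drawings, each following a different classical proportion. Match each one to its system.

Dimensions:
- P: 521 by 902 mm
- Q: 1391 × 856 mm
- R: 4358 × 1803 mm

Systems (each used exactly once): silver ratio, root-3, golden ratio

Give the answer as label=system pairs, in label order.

P=root-3, Q=golden ratio, R=silver ratio

P = 902/521 ≈ 1.731 → root-3 (1.732)
Q = 1391/856 ≈ 1.625 → golden ratio (1.618)
R = 4358/1803 ≈ 2.417 → silver ratio (2.414)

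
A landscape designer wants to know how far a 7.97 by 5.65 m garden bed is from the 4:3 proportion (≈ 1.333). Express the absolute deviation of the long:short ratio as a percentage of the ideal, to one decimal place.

Ratio = 7.97 / 5.65 ≈ 1.4106.
Ideal 4:3 ≈ 1.3333. |1.4106 − 1.3333| / 1.3333 ≈ 5.80% → 5.8%.

5.8%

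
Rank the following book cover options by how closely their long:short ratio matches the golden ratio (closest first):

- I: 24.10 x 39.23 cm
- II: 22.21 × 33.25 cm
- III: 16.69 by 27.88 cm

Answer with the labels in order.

Ratios: I = 39.23 / 24.10 ≈ 1.628; II = 33.25 / 22.21 ≈ 1.497; III = 27.88 / 16.69 ≈ 1.670.
|Δ from 1.618|: I 0.010; II 0.121; III 0.052.

I, III, II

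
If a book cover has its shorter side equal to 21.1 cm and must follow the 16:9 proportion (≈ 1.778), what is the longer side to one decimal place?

16:9 ≈ 1.77778.
Longer side = 21.1 × 1.77778 ≈ 37.511 → 37.5 cm.

37.5 cm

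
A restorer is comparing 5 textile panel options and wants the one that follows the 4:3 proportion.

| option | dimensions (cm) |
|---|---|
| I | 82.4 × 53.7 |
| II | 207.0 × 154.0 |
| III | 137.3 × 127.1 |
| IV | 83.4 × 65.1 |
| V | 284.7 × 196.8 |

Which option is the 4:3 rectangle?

II

Target 4:3 ≈ 1.333.
I: 1.534 (Δ0.201)  II: 1.344 (Δ0.011)  III: 1.080 (Δ0.253)  IV: 1.281 (Δ0.052)  V: 1.447 (Δ0.114)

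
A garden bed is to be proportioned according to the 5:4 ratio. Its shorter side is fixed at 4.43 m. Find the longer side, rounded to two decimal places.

5.54 m

5:4 = 1.25000.
Longer side = 4.43 × 1.25000 ≈ 5.5375 → 5.54 m.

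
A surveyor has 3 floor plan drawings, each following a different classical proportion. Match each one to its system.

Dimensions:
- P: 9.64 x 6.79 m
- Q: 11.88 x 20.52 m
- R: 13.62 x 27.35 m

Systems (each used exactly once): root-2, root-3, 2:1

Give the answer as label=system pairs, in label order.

P=root-2, Q=root-3, R=2:1

P = 9.64/6.79 ≈ 1.420 → root-2 (1.414)
Q = 20.52/11.88 ≈ 1.727 → root-3 (1.732)
R = 27.35/13.62 ≈ 2.008 → 2:1 (2.000)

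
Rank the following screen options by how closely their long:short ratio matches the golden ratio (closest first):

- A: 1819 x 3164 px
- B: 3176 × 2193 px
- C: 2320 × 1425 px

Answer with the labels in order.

C, A, B

Ratios: A = 3164 / 1819 ≈ 1.739; B = 3176 / 2193 ≈ 1.448; C = 2320 / 1425 ≈ 1.628.
|Δ from 1.618|: A 0.121; B 0.170; C 0.010.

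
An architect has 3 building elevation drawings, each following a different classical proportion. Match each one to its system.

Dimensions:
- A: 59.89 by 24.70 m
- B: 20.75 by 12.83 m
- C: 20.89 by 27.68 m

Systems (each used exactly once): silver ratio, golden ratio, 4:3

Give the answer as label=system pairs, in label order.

Ratios: A ≈ 2.425; B ≈ 1.617; C ≈ 1.325.
Targets: silver ratio ≈ 2.414; golden ratio ≈ 1.618; 4:3 ≈ 1.333.

A=silver ratio, B=golden ratio, C=4:3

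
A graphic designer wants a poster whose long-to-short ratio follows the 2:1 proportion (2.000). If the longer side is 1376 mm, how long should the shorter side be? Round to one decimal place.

688.0 mm

2:1 = 2.00000.
Shorter side = 1376 ÷ 2.00000 ≈ 688.000 → 688.0 mm.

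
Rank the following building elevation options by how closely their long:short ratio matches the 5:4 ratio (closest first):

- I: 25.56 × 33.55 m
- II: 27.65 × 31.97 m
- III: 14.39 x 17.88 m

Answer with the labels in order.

I: 33.55/25.56 ≈ 1.313 → |1.313 − 1.250| = 0.063
II: 31.97/27.65 ≈ 1.156 → |1.156 − 1.250| = 0.094
III: 17.88/14.39 ≈ 1.243 → |1.243 − 1.250| = 0.007

III, I, II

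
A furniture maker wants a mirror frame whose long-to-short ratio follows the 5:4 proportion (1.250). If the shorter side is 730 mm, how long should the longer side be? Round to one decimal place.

5:4 = 1.25000.
Longer side = 730 × 1.25000 ≈ 912.500 → 912.5 mm.

912.5 mm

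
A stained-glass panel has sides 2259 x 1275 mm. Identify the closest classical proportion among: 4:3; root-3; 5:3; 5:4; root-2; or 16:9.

Ratio = 2259 / 1275 ≈ 1.772.
Distances: 4:3 1.333 (Δ 0.439); root-3 1.732 (Δ 0.040); 5:3 1.667 (Δ 0.105); 5:4 1.250 (Δ 0.522); root-2 1.414 (Δ 0.358); 16:9 1.778 (Δ 0.006).

16:9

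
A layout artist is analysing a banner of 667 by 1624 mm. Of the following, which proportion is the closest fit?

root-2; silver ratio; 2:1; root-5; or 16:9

Ratio = 1624 / 667 ≈ 2.435.
Distances: root-2 1.414 (Δ 1.021); silver ratio 2.414 (Δ 0.021); 2:1 2.000 (Δ 0.435); root-5 2.236 (Δ 0.199); 16:9 1.778 (Δ 0.657).

silver ratio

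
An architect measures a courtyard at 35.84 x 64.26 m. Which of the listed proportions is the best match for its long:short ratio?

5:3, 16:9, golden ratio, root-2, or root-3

16:9

64.26/35.84 ≈ 1.793. Nearest candidates are 16:9 (1.778, off by 0.015) and root-3 (1.732, off by 0.061).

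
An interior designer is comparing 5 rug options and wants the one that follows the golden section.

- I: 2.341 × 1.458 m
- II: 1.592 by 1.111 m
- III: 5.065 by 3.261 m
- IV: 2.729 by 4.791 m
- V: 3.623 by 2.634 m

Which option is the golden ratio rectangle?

Target golden ratio ≈ 1.618.
I: 1.606 (Δ0.012)  II: 1.433 (Δ0.185)  III: 1.553 (Δ0.065)  IV: 1.756 (Δ0.138)  V: 1.375 (Δ0.243)

I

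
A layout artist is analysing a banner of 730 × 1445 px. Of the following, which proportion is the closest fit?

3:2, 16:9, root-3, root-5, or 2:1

1445/730 ≈ 1.979. Nearest candidates are 2:1 (2.000, off by 0.021) and 16:9 (1.778, off by 0.201).

2:1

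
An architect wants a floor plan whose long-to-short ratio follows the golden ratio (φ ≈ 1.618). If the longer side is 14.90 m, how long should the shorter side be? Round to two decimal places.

9.21 m

golden ratio ≈ 1.61803.
Shorter side = 14.90 ÷ 1.61803 ≈ 9.2087 → 9.21 m.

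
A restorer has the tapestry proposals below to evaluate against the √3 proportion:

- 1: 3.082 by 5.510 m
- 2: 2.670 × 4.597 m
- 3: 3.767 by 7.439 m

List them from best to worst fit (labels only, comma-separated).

2, 1, 3

Ratios: 1 = 5.510 / 3.082 ≈ 1.788; 2 = 4.597 / 2.670 ≈ 1.722; 3 = 7.439 / 3.767 ≈ 1.975.
|Δ from 1.732|: 1 0.056; 2 0.010; 3 0.243.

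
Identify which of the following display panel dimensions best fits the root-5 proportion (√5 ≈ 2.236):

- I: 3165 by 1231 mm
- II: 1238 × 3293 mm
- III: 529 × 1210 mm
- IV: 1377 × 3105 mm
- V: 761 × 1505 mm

Target root-5 ≈ 2.236.
I: 2.571 (Δ0.335)  II: 2.660 (Δ0.424)  III: 2.287 (Δ0.051)  IV: 2.255 (Δ0.019)  V: 1.978 (Δ0.258)

IV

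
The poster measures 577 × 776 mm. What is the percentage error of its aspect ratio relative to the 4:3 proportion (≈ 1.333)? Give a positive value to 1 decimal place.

Ratio = 776 / 577 ≈ 1.3449.
Ideal 4:3 ≈ 1.3333. |1.3449 − 1.3333| / 1.3333 ≈ 0.87% → 0.9%.

0.9%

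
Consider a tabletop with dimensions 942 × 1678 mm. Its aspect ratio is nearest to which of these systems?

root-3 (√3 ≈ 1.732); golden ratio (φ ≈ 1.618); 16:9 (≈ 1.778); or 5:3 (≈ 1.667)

16:9

1678/942 ≈ 1.781. Nearest candidates are 16:9 (1.778, off by 0.003) and root-3 (1.732, off by 0.049).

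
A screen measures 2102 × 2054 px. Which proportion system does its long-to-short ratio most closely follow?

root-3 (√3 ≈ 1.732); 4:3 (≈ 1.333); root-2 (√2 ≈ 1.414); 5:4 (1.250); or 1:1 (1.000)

1:1

2102/2054 ≈ 1.023. Nearest candidates are 1:1 (1.000, off by 0.023) and 5:4 (1.250, off by 0.227).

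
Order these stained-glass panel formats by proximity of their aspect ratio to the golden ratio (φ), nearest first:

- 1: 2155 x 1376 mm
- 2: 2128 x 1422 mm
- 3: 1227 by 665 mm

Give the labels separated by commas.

Ratios: 1 = 2155 / 1376 ≈ 1.566; 2 = 2128 / 1422 ≈ 1.496; 3 = 1227 / 665 ≈ 1.845.
|Δ from 1.618|: 1 0.052; 2 0.122; 3 0.227.

1, 2, 3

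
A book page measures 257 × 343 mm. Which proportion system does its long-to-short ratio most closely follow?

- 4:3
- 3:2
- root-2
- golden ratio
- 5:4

343/257 ≈ 1.335. Nearest candidates are 4:3 (1.333, off by 0.002) and root-2 (1.414, off by 0.079).

4:3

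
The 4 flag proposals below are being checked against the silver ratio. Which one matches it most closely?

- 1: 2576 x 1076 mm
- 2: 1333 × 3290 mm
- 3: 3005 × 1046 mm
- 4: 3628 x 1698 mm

1

Target silver ratio ≈ 2.414.
1: 2.394 (Δ0.020)  2: 2.468 (Δ0.054)  3: 2.873 (Δ0.459)  4: 2.137 (Δ0.277)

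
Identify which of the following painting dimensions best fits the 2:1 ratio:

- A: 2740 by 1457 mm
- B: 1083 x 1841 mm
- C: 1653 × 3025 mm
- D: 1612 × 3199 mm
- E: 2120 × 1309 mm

Ratios (long/short): A ≈ 1.881; B ≈ 1.700; C ≈ 1.830; D ≈ 1.984; E ≈ 1.620.
2:1 ≈ 2.000; option D is nearest (Δ 0.016).

D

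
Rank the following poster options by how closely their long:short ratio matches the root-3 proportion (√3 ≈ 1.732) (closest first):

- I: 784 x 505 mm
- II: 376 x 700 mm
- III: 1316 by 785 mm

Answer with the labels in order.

III, II, I

Ratios: I = 784 / 505 ≈ 1.552; II = 700 / 376 ≈ 1.862; III = 1316 / 785 ≈ 1.676.
|Δ from 1.732|: I 0.180; II 0.130; III 0.056.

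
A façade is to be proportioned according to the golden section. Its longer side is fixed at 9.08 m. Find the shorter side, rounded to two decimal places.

5.61 m

golden ratio ≈ 1.61803.
Shorter side = 9.08 ÷ 1.61803 ≈ 5.6118 → 5.61 m.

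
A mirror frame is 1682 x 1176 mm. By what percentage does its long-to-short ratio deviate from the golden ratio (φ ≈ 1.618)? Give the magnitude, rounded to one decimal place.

11.6%

Ratio = 1682 / 1176 ≈ 1.4303.
Ideal golden ratio ≈ 1.6180. |1.4303 − 1.6180| / 1.6180 ≈ 11.60% → 11.6%.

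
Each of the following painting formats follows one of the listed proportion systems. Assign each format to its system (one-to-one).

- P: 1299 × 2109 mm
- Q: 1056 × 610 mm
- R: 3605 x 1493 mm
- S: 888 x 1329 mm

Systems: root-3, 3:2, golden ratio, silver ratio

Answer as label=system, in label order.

P=golden ratio, Q=root-3, R=silver ratio, S=3:2

P = 2109/1299 ≈ 1.624 → golden ratio (1.618)
Q = 1056/610 ≈ 1.731 → root-3 (1.732)
R = 3605/1493 ≈ 2.415 → silver ratio (2.414)
S = 1329/888 ≈ 1.497 → 3:2 (1.500)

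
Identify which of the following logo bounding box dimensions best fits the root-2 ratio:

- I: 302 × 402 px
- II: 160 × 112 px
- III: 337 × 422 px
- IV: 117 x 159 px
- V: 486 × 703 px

Target root-2 ≈ 1.414.
I: 1.331 (Δ0.083)  II: 1.429 (Δ0.015)  III: 1.252 (Δ0.162)  IV: 1.359 (Δ0.055)  V: 1.447 (Δ0.033)

II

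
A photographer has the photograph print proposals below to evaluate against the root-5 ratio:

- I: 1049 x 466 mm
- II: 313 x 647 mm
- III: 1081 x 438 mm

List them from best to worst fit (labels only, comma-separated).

I: 1049/466 ≈ 2.251 → |2.251 − 2.236| = 0.015
II: 647/313 ≈ 2.067 → |2.067 − 2.236| = 0.169
III: 1081/438 ≈ 2.468 → |2.468 − 2.236| = 0.232

I, II, III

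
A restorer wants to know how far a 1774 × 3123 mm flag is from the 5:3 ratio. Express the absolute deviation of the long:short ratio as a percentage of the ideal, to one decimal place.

Ratio = 3123 / 1774 ≈ 1.7604.
Ideal 5:3 ≈ 1.6667. |1.7604 − 1.6667| / 1.6667 ≈ 5.62% → 5.6%.

5.6%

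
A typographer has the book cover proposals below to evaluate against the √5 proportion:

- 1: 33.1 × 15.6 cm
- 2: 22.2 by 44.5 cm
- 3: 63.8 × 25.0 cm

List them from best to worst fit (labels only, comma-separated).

1: 33.1/15.6 ≈ 2.122 → |2.122 − 2.236| = 0.114
2: 44.5/22.2 ≈ 2.005 → |2.005 − 2.236| = 0.231
3: 63.8/25.0 ≈ 2.552 → |2.552 − 2.236| = 0.316

1, 2, 3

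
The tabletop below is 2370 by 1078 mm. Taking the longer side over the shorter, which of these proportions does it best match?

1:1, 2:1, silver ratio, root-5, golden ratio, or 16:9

2370/1078 ≈ 2.199. Nearest candidates are root-5 (2.236, off by 0.037) and 2:1 (2.000, off by 0.199).

root-5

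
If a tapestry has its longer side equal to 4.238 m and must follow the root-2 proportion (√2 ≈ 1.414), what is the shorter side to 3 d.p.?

root-2 ≈ 1.41421.
Shorter side = 4.238 ÷ 1.41421 ≈ 2.99673 → 2.997 m.

2.997 m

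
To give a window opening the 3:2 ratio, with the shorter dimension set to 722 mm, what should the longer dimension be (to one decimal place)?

1083.0 mm

3:2 = 1.50000.
Longer side = 722 × 1.50000 ≈ 1083.000 → 1083.0 mm.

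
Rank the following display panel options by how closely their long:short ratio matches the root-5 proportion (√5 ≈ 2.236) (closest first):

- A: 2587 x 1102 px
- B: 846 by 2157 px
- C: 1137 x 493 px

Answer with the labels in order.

C, A, B

A: 2587/1102 ≈ 2.348 → |2.348 − 2.236| = 0.112
B: 2157/846 ≈ 2.550 → |2.550 − 2.236| = 0.314
C: 1137/493 ≈ 2.306 → |2.306 − 2.236| = 0.070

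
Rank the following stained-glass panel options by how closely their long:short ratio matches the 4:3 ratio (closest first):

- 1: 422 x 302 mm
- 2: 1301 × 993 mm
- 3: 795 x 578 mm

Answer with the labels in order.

2, 3, 1

1: 422/302 ≈ 1.397 → |1.397 − 1.333| = 0.064
2: 1301/993 ≈ 1.310 → |1.310 − 1.333| = 0.023
3: 795/578 ≈ 1.375 → |1.375 − 1.333| = 0.042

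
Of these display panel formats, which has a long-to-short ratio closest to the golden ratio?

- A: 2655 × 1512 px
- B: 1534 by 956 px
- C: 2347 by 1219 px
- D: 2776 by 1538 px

Target golden ratio ≈ 1.618.
A: 1.756 (Δ0.138)  B: 1.605 (Δ0.013)  C: 1.925 (Δ0.307)  D: 1.805 (Δ0.187)

B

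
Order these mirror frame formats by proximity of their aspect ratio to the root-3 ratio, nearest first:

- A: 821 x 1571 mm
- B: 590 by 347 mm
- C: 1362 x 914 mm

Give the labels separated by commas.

B, A, C

Ratios: A = 1571 / 821 ≈ 1.914; B = 590 / 347 ≈ 1.700; C = 1362 / 914 ≈ 1.490.
|Δ from 1.732|: A 0.182; B 0.032; C 0.242.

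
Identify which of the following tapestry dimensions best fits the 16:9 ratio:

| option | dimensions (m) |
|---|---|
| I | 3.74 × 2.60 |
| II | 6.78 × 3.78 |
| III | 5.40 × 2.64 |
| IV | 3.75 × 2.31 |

Ratios (long/short): I ≈ 1.438; II ≈ 1.794; III ≈ 2.045; IV ≈ 1.623.
16:9 ≈ 1.778; option II is nearest (Δ 0.016).

II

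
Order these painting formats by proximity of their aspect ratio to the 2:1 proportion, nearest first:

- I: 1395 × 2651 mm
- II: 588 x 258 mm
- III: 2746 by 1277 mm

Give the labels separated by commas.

I, III, II

Ratios: I = 2651 / 1395 ≈ 1.900; II = 588 / 258 ≈ 2.279; III = 2746 / 1277 ≈ 2.150.
|Δ from 2.000|: I 0.100; II 0.279; III 0.150.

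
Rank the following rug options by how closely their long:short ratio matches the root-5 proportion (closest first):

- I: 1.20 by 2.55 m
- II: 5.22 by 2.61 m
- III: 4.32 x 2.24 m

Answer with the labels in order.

Ratios: I = 2.55 / 1.20 ≈ 2.125; II = 5.22 / 2.61 ≈ 2.000; III = 4.32 / 2.24 ≈ 1.929.
|Δ from 2.236|: I 0.111; II 0.236; III 0.307.

I, II, III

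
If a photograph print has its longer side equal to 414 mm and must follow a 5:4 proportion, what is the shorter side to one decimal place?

5:4 = 1.25000.
Shorter side = 414 ÷ 1.25000 ≈ 331.200 → 331.2 mm.

331.2 mm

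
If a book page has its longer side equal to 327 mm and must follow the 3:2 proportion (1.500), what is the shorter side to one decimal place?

3:2 = 1.50000.
Shorter side = 327 ÷ 1.50000 ≈ 218.000 → 218.0 mm.

218.0 mm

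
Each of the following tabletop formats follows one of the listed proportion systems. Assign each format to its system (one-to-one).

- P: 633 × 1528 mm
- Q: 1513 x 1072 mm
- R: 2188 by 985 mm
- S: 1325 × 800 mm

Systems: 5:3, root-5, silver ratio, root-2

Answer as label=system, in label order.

Ratios: P ≈ 2.414; Q ≈ 1.411; R ≈ 2.221; S ≈ 1.656.
Targets: 5:3 ≈ 1.667; root-5 ≈ 2.236; silver ratio ≈ 2.414; root-2 ≈ 1.414.

P=silver ratio, Q=root-2, R=root-5, S=5:3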